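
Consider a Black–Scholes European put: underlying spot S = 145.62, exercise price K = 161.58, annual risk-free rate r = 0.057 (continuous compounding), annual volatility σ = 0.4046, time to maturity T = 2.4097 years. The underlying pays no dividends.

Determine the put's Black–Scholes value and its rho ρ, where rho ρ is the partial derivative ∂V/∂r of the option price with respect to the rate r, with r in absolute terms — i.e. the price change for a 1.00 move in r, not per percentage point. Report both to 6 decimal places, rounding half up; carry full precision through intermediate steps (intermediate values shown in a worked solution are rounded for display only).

price = 32.967105
ρ = -204.627339

σ√T = 0.4046·√2.4097 = 0.628069
d₁ = (ln(S/K) + (r+σ²/2)T) / (σ√T) = (ln(145.62/161.58) + (0.057+0.4046²/2)·2.4097) / 0.628069 = (-0.104000 + 0.334588) / 0.628069 = 0.367139
d₂ = d₁ − σ√T = 0.367139 − 0.628069 = -0.260930
e^{−rT} = e^{−0.057·2.4097} = 0.871663
N(−d₁) = 0.356758,  N(−d₂) = 0.602927
Put price V = K·e^{−rT}·N(−d₂) − S·N(−d₁) = 84.918180 − 51.951075 = 32.967105
ρ = −K·T·e^{−rT}·N(−d₂) = -204.627339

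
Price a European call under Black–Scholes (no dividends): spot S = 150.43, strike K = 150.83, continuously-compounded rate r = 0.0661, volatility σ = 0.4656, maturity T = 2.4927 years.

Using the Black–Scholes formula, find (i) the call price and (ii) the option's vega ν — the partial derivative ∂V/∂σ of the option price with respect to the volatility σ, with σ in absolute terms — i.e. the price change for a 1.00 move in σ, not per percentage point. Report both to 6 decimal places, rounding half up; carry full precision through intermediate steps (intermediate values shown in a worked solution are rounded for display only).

price = 52.091563
ν = 79.704251

σ√T = 0.4656·√2.4927 = 0.735103
d₁ = (ln(S/K) + (r+σ²/2)T) / (σ√T) = (ln(150.43/150.83) + (0.0661+0.4656²/2)·2.4927) / 0.735103 = (-0.002656 + 0.434955) / 0.735103 = 0.588081
d₂ = d₁ − σ√T = 0.588081 − 0.735103 = -0.147022
e^{−rT} = e^{−0.0661·2.4927} = 0.848091
N(d₁) = 0.721761,  N(d₂) = 0.441557
Call price V = S·N(d₁) − K·e^{−rT}·N(d₂) = 108.574513 − 56.482950 = 52.091563
φ(d₁) = (1/√(2π))·e^{−d₁²/2} = 0.335592
ν = S·φ(d₁)·√T = 79.704251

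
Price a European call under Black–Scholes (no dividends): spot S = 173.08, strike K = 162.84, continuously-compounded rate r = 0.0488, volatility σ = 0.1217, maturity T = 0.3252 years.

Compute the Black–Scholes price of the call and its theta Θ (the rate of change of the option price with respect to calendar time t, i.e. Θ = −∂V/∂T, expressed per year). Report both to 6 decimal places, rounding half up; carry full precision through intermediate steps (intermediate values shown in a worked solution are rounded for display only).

price = 13.585150
Θ = -10.551045

σ√T = 0.1217·√0.3252 = 0.069401
d₁ = (ln(S/K) + (r+σ²/2)T) / (σ√T) = (ln(173.08/162.84) + (0.0488+0.1217²/2)·0.3252) / 0.069401 = (0.060986 + 0.018278) / 0.069401 = 1.142113
d₂ = d₁ − σ√T = 1.142113 − 0.069401 = 1.072712
e^{−rT} = e^{−0.0488·0.3252} = 0.984256
N(d₁) = 0.873296,  N(d₂) = 0.858300
Call price V = S·N(d₁) − K·e^{−rT}·N(d₂) = 151.150152 − 137.565002 = 13.585150
φ(d₁) = (1/√(2π))·e^{−d₁²/2} = 0.207806
Θ = −S·φ(d₁)·σ/(2√T) − r·K·e^{−rT}·N(d₂) = −3.837873 − 6.713172 = -10.551045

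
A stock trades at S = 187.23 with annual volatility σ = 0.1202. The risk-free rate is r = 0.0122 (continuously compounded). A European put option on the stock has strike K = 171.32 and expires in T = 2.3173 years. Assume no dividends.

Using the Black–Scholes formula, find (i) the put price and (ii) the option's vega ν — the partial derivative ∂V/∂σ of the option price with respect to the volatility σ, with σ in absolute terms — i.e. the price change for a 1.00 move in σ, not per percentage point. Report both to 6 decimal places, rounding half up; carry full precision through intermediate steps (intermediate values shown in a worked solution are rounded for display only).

σ√T = 0.1202·√2.3173 = 0.182977
d₁ = (ln(S/K) + (r+σ²/2)T) / (σ√T) = (ln(187.23/171.32) + (0.0122+0.1202²/2)·2.3173) / 0.182977 = (0.088805 + 0.045011) / 0.182977 = 0.731328
d₂ = d₁ − σ√T = 0.731328 − 0.182977 = 0.548351
e^{−rT} = e^{−0.0122·2.3173} = 0.972125
N(−d₁) = 0.232289,  N(−d₂) = 0.291725
Put price V = K·e^{−rT}·N(−d₂) − S·N(−d₁) = 48.585223 − 43.491544 = 5.093680
φ(d₁) = (1/√(2π))·e^{−d₁²/2} = 0.305331
ν = S·φ(d₁)·√T = 87.023680

price = 5.093680
ν = 87.023680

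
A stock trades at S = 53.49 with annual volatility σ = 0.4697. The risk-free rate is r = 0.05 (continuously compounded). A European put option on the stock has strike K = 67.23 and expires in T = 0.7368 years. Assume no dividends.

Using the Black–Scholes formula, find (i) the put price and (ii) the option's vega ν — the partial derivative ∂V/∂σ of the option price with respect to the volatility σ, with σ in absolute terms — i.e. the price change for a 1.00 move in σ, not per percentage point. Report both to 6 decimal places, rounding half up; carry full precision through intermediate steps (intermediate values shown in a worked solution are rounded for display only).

price = 16.134355
ν = 17.641824

σ√T = 0.4697·√0.7368 = 0.403177
d₁ = (ln(S/K) + (r+σ²/2)T) / (σ√T) = (ln(53.49/67.23) + (0.05+0.4697²/2)·0.7368) / 0.403177 = (-0.228625 + 0.118116) / 0.403177 = -0.274096
d₂ = d₁ − σ√T = -0.274096 − 0.403177 = -0.677273
e^{−rT} = e^{−0.05·0.7368} = 0.963830
N(−d₁) = 0.607995,  N(−d₂) = 0.750884
Put price V = K·e^{−rT}·N(−d₂) − S·N(−d₁) = 48.655987 − 32.521632 = 16.134355
φ(d₁) = (1/√(2π))·e^{−d₁²/2} = 0.384234
ν = S·φ(d₁)·√T = 17.641824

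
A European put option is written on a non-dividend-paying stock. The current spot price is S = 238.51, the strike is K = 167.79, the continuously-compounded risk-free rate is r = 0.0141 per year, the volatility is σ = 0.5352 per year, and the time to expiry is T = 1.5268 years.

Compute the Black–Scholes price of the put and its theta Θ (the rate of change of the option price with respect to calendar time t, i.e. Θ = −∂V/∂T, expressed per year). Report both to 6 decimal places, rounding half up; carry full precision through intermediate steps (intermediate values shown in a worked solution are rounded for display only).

σ√T = 0.5352·√1.5268 = 0.661313
d₁ = (ln(S/K) + (r+σ²/2)T) / (σ√T) = (ln(238.51/167.79) + (0.0141+0.5352²/2)·1.5268) / 0.661313 = (0.351698 + 0.240195) / 0.661313 = 0.895027
d₂ = d₁ − σ√T = 0.895027 − 0.661313 = 0.233714
e^{−rT} = e^{−0.0141·1.5268} = 0.978702
N(−d₁) = 0.185386,  N(−d₂) = 0.407603
Put price V = K·e^{−rT}·N(−d₂) − S·N(−d₁) = 66.935177 − 44.216461 = 22.718716
φ(d₁) = (1/√(2π))·e^{−d₁²/2} = 0.267275
Θ = −S·φ(d₁)·σ/(2√T) + r·K·e^{−rT}·N(−d₂) = −13.805770 + 0.943786 = -12.861984

price = 22.718716
Θ = -12.861984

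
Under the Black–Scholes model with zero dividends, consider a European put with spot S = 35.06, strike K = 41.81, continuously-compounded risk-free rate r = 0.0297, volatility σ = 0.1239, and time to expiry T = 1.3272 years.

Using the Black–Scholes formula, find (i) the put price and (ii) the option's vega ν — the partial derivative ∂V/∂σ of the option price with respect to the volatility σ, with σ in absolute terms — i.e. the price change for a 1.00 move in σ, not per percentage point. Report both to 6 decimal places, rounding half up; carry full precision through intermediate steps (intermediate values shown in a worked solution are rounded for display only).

price = 5.617068
ν = 10.882279

σ√T = 0.1239·√1.3272 = 0.142738
d₁ = (ln(S/K) + (r+σ²/2)T) / (σ√T) = (ln(35.06/41.81) + (0.0297+0.1239²/2)·1.3272) / 0.142738 = (-0.176075 + 0.049605) / 0.142738 = -0.886028
d₂ = d₁ − σ√T = -0.886028 − 0.142738 = -1.028765
e^{−rT} = e^{−0.0297·1.3272} = 0.961349
N(−d₁) = 0.812199,  N(−d₂) = 0.848205
Put price V = K·e^{−rT}·N(−d₂) − S·N(−d₁) = 34.092753 − 28.475685 = 5.617068
φ(d₁) = (1/√(2π))·e^{−d₁²/2} = 0.269426
ν = S·φ(d₁)·√T = 10.882279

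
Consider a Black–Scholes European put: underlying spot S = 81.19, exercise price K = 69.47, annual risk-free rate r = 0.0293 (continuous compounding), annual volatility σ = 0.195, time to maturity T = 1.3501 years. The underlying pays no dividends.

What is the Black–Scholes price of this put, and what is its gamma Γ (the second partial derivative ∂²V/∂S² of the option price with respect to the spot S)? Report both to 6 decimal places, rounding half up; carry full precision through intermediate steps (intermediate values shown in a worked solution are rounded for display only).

price = 1.786419
Γ = 0.013470

σ√T = 0.195·√1.3501 = 0.226578
d₁ = (ln(S/K) + (r+σ²/2)T) / (σ√T) = (ln(81.19/69.47) + (0.0293+0.195²/2)·1.3501) / 0.226578 = (0.155897 + 0.065227) / 0.226578 = 0.975928
d₂ = d₁ − σ√T = 0.975928 − 0.226578 = 0.749350
e^{−rT} = e^{−0.0293·1.3501} = 0.961214
N(−d₁) = 0.164550,  N(−d₂) = 0.226823
Put price V = K·e^{−rT}·N(−d₂) − S·N(−d₁) = 15.146235 − 13.359816 = 1.786419
φ(d₁) = (1/√(2π))·e^{−d₁²/2} = 0.247794
Γ = φ(d₁) / (S·σ·√T) = 0.013470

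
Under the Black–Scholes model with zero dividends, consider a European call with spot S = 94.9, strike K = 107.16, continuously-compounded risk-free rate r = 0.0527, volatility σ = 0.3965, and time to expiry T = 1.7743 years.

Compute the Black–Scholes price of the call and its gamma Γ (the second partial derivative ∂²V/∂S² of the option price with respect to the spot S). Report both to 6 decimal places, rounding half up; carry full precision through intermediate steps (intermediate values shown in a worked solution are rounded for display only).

price = 18.726541
Γ = 0.007784

σ√T = 0.3965·√1.7743 = 0.528149
d₁ = (ln(S/K) + (r+σ²/2)T) / (σ√T) = (ln(94.9/107.16) + (0.0527+0.3965²/2)·1.7743) / 0.528149 = (-0.121499 + 0.232976) / 0.528149 = 0.211071
d₂ = d₁ − σ√T = 0.211071 − 0.528149 = -0.317078
e^{−rT} = e^{−0.0527·1.7743} = 0.910733
N(d₁) = 0.583584,  N(d₂) = 0.375592
Call price V = S·N(d₁) − K·e^{−rT}·N(d₂) = 55.382136 − 36.655595 = 18.726541
φ(d₁) = (1/√(2π))·e^{−d₁²/2} = 0.390154
Γ = φ(d₁) / (S·σ·√T) = 0.007784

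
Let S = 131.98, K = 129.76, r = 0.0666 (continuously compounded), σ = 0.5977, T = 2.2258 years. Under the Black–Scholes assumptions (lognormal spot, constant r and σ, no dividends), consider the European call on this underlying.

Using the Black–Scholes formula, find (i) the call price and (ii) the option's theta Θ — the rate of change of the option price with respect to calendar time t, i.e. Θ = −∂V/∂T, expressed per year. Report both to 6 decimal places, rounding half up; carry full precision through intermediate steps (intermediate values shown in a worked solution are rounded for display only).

σ√T = 0.5977·√2.2258 = 0.891716
d₁ = (ln(S/K) + (r+σ²/2)T) / (σ√T) = (ln(131.98/129.76) + (0.0666+0.5977²/2)·2.2258) / 0.891716 = (0.016964 + 0.545817) / 0.891716 = 0.631121
d₂ = d₁ − σ√T = 0.631121 − 0.891716 = -0.260595
e^{−rT} = e^{−0.0666·2.2258} = 0.862226
N(d₁) = 0.736019,  N(d₂) = 0.397203
Call price V = S·N(d₁) − K·e^{−rT}·N(d₂) = 97.139825 − 44.439980 = 52.699846
φ(d₁) = (1/√(2π))·e^{−d₁²/2} = 0.326902
Θ = −S·φ(d₁)·σ/(2√T) − r·K·e^{−rT}·N(d₂) = −8.642426 − 2.959703 = -11.602129

price = 52.699846
Θ = -11.602129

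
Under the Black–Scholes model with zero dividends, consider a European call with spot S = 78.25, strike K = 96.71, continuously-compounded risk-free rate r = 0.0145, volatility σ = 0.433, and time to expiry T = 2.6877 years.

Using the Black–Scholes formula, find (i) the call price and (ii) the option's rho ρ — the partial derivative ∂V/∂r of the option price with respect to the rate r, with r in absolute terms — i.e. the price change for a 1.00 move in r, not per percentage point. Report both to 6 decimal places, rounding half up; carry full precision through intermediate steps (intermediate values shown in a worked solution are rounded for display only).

σ√T = 0.433·√2.6877 = 0.709869
d₁ = (ln(S/K) + (r+σ²/2)T) / (σ√T) = (ln(78.25/96.71) + (0.0145+0.433²/2)·2.6877) / 0.709869 = (-0.211808 + 0.290929) / 0.709869 = 0.111458
d₂ = d₁ − σ√T = 0.111458 − 0.709869 = -0.598411
e^{−rT} = e^{−0.0145·2.6877} = 0.961778
N(d₁) = 0.544374,  N(d₂) = 0.274783
Call price V = S·N(d₁) − K·e^{−rT}·N(d₂) = 42.597227 − 25.558532 = 17.038695
ρ = K·T·e^{−rT}·N(d₂) = 68.693667

price = 17.038695
ρ = 68.693667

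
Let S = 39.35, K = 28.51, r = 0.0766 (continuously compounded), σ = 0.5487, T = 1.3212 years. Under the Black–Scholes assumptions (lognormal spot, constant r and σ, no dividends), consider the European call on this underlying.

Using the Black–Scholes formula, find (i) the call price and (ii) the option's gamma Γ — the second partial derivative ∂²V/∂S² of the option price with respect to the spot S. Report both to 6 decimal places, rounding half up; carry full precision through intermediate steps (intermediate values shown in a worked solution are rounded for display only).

σ√T = 0.5487·√1.3212 = 0.630695
d₁ = (ln(S/K) + (r+σ²/2)T) / (σ√T) = (ln(39.35/28.51) + (0.0766+0.5487²/2)·1.3212) / 0.630695 = (0.322241 + 0.300092) / 0.630695 = 0.986742
d₂ = d₁ − σ√T = 0.986742 − 0.630695 = 0.356047
e^{−rT} = e^{−0.0766·1.3212} = 0.903749
N(d₁) = 0.838115,  N(d₂) = 0.639097
Call price V = S·N(d₁) − K·e^{−rT}·N(d₂) = 32.979841 − 16.466903 = 16.512938
φ(d₁) = (1/√(2π))·e^{−d₁²/2} = 0.245179
Γ = φ(d₁) / (S·σ·√T) = 0.009879

price = 16.512938
Γ = 0.009879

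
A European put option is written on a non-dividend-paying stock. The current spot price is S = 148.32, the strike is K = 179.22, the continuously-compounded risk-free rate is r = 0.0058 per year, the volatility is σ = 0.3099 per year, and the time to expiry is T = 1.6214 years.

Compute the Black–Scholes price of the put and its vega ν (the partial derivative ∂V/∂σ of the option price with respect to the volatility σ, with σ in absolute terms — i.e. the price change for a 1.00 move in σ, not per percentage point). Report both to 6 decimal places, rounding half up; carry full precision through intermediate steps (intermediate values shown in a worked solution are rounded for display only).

σ√T = 0.3099·√1.6214 = 0.394609
d₁ = (ln(S/K) + (r+σ²/2)T) / (σ√T) = (ln(148.32/179.22) + (0.0058+0.3099²/2)·1.6214) / 0.394609 = (-0.189242 + 0.087262) / 0.394609 = -0.258433
d₂ = d₁ − σ√T = -0.258433 − 0.394609 = -0.653042
e^{−rT} = e^{−0.0058·1.6214} = 0.990640
N(−d₁) = 0.601964,  N(−d₂) = 0.743135
Put price V = K·e^{−rT}·N(−d₂) − S·N(−d₁) = 131.938088 − 89.283238 = 42.654850
φ(d₁) = (1/√(2π))·e^{−d₁²/2} = 0.385840
ν = S·φ(d₁)·√T = 72.870564

price = 42.654850
ν = 72.870564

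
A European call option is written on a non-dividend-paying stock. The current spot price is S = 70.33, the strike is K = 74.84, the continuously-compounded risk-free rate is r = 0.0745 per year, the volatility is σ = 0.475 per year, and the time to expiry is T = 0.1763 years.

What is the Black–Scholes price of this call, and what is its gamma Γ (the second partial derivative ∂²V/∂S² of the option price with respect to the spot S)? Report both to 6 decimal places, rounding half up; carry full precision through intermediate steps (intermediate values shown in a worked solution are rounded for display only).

σ√T = 0.475·√0.1763 = 0.199443
d₁ = (ln(S/K) + (r+σ²/2)T) / (σ√T) = (ln(70.33/74.84) + (0.0745+0.475²/2)·0.1763) / 0.199443 = (-0.062154 + 0.033023) / 0.199443 = -0.146061
d₂ = d₁ − σ√T = -0.146061 − 0.199443 = -0.345504
e^{−rT} = e^{−0.0745·0.1763} = 0.986952
N(d₁) = 0.441937,  N(d₂) = 0.364858
Call price V = S·N(d₁) − K·e^{−rT}·N(d₂) = 31.081409 − 26.949648 = 4.131761
φ(d₁) = (1/√(2π))·e^{−d₁²/2} = 0.394709
Γ = φ(d₁) / (S·σ·√T) = 0.028140

price = 4.131761
Γ = 0.028140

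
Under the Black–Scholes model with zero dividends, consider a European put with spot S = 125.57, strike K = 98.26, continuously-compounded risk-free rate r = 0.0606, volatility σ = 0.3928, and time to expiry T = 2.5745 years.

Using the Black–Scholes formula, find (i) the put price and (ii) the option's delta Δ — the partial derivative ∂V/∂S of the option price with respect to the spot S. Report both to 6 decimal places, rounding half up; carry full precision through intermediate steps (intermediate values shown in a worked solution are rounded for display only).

price = 10.010105
Δ = -0.170602

σ√T = 0.3928·√2.5745 = 0.630257
d₁ = (ln(S/K) + (r+σ²/2)T) / (σ√T) = (ln(125.57/98.26) + (0.0606+0.3928²/2)·2.5745) / 0.630257 = (0.245246 + 0.354627) / 0.630257 = 0.951791
d₂ = d₁ − σ√T = 0.951791 − 0.630257 = 0.321534
e^{−rT} = e^{−0.0606·2.5745} = 0.855547
N(−d₁) = 0.170602,  N(−d₂) = 0.373903
Put price V = K·e^{−rT}·N(−d₂) − S·N(−d₁) = 31.432538 − 21.422433 = 10.010105
Δ = −N(−d₁) = -0.170602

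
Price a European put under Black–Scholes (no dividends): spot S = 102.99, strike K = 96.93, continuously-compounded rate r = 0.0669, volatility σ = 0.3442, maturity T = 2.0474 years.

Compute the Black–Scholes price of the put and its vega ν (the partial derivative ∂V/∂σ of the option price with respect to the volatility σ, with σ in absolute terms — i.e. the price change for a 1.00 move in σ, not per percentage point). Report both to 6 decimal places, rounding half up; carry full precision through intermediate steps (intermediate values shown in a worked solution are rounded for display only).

σ√T = 0.3442·√2.0474 = 0.492507
d₁ = (ln(S/K) + (r+σ²/2)T) / (σ√T) = (ln(102.99/96.93) + (0.0669+0.3442²/2)·2.0474) / 0.492507 = (0.060643 + 0.258253) / 0.492507 = 0.647494
d₂ = d₁ − σ√T = 0.647494 − 0.492507 = 0.154988
e^{−rT} = e^{−0.0669·2.0474} = 0.871995
N(−d₁) = 0.258656,  N(−d₂) = 0.438416
Put price V = K·e^{−rT}·N(−d₂) − S·N(−d₁) = 37.055988 − 26.638984 = 10.417004
φ(d₁) = (1/√(2π))·e^{−d₁²/2} = 0.323498
ν = S·φ(d₁)·√T = 47.672478

price = 10.417004
ν = 47.672478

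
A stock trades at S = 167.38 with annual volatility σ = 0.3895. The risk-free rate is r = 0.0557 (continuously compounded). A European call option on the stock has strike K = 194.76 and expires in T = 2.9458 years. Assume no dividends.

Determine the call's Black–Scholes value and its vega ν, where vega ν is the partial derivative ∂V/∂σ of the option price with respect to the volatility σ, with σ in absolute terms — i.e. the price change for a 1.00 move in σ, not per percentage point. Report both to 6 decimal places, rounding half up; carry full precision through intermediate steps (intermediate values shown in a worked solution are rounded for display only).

σ√T = 0.3895·√2.9458 = 0.668512
d₁ = (ln(S/K) + (r+σ²/2)T) / (σ√T) = (ln(167.38/194.76) + (0.0557+0.3895²/2)·2.9458) / 0.668512 = (-0.151501 + 0.387535) / 0.668512 = 0.353073
d₂ = d₁ − σ√T = 0.353073 − 0.668512 = -0.315438
e^{−rT} = e^{−0.0557·2.9458} = 0.848673
N(d₁) = 0.637983,  N(d₂) = 0.376214
Call price V = S·N(d₁) − K·e^{−rT}·N(d₂) = 106.785643 − 62.183573 = 44.602069
φ(d₁) = (1/√(2π))·e^{−d₁²/2} = 0.374835
ν = S·φ(d₁)·√T = 107.682593

price = 44.602069
ν = 107.682593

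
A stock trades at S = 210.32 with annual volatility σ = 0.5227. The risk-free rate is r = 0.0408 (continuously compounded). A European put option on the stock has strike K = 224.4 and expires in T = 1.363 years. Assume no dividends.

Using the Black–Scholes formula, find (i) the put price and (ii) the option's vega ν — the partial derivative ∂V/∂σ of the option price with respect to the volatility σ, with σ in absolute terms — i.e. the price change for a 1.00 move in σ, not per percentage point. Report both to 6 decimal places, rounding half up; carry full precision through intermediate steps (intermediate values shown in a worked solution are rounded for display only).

σ√T = 0.5227·√1.363 = 0.610240
d₁ = (ln(S/K) + (r+σ²/2)T) / (σ√T) = (ln(210.32/224.4) + (0.0408+0.5227²/2)·1.363) / 0.610240 = (-0.064800 + 0.241807) / 0.610240 = 0.290061
d₂ = d₁ − σ√T = 0.290061 − 0.610240 = -0.320179
e^{−rT} = e^{−0.0408·1.363} = 0.945908
N(−d₁) = 0.385885,  N(−d₂) = 0.625584
Put price V = K·e^{−rT}·N(−d₂) − S·N(−d₁) = 132.787418 − 81.159301 = 51.628117
φ(d₁) = (1/√(2π))·e^{−d₁²/2} = 0.382508
ν = S·φ(d₁)·√T = 93.922322

price = 51.628117
ν = 93.922322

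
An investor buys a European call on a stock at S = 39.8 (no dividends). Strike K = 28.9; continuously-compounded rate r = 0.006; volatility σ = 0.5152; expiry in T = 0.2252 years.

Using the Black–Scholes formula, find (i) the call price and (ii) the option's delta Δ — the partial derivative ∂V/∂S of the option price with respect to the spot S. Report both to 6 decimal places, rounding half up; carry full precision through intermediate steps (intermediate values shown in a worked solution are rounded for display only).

price = 11.302921
Δ = 0.924602

σ√T = 0.5152·√0.2252 = 0.244489
d₁ = (ln(S/K) + (r+σ²/2)T) / (σ√T) = (ln(39.8/28.9) + (0.006+0.5152²/2)·0.2252) / 0.244489 = (0.320025 + 0.031239) / 0.244489 = 1.436725
d₂ = d₁ − σ√T = 1.436725 − 0.244489 = 1.192236
e^{−rT} = e^{−0.006·0.2252} = 0.998650
N(d₁) = 0.924602,  N(d₂) = 0.883416
Call price V = S·N(d₁) − K·e^{−rT}·N(d₂) = 36.799157 − 25.496236 = 11.302921
Δ = N(d₁) = 0.924602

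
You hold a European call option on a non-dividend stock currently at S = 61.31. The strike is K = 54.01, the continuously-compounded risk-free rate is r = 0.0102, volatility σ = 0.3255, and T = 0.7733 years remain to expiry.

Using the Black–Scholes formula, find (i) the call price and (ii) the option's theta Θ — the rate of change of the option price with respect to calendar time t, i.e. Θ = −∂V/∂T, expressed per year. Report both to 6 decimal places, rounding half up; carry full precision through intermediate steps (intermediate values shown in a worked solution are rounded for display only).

σ√T = 0.3255·√0.7733 = 0.286236
d₁ = (ln(S/K) + (r+σ²/2)T) / (σ√T) = (ln(61.31/54.01) + (0.0102+0.3255²/2)·0.7733) / 0.286236 = (0.126774 + 0.048853) / 0.286236 = 0.613573
d₂ = d₁ − σ√T = 0.613573 − 0.286236 = 0.327337
e^{−rT} = e^{−0.0102·0.7733} = 0.992143
N(d₁) = 0.730251,  N(d₂) = 0.628293
Call price V = S·N(d₁) − K·e^{−rT}·N(d₂) = 44.771710 − 33.667520 = 11.104190
φ(d₁) = (1/√(2π))·e^{−d₁²/2} = 0.330491
Θ = −S·φ(d₁)·σ/(2√T) − r·K·e^{−rT}·N(d₂) = −3.750062 − 0.343409 = -4.093471

price = 11.104190
Θ = -4.093471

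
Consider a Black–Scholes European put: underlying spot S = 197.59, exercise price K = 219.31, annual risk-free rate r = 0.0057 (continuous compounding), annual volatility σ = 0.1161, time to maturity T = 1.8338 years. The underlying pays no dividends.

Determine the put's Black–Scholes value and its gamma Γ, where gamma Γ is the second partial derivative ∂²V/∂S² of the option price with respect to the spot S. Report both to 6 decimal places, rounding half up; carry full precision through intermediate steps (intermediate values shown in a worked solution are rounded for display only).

σ√T = 0.1161·√1.8338 = 0.157220
d₁ = (ln(S/K) + (r+σ²/2)T) / (σ√T) = (ln(197.59/219.31) + (0.0057+0.1161²/2)·1.8338) / 0.157220 = (-0.104292 + 0.022812) / 0.157220 = -0.518256
d₂ = d₁ − σ√T = -0.518256 − 0.157220 = -0.675476
e^{−rT} = e^{−0.0057·1.8338} = 0.989602
N(−d₁) = 0.697860,  N(−d₂) = 0.750313
Put price V = K·e^{−rT}·N(−d₂) − S·N(−d₁) = 162.840200 − 137.890210 = 24.949991
φ(d₁) = (1/√(2π))·e^{−d₁²/2} = 0.348808
Γ = φ(d₁) / (S·σ·√T) = 0.011228

price = 24.949991
Γ = 0.011228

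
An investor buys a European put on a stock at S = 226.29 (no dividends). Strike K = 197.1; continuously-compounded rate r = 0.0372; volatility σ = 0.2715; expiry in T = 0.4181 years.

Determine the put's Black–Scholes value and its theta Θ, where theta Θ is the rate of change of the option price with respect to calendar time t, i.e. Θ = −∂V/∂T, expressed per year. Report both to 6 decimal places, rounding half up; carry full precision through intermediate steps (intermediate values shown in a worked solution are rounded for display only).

σ√T = 0.2715·√0.4181 = 0.175554
d₁ = (ln(S/K) + (r+σ²/2)T) / (σ√T) = (ln(226.29/197.1) + (0.0372+0.2715²/2)·0.4181) / 0.175554 = (0.138106 + 0.030963) / 0.175554 = 0.963062
d₂ = d₁ − σ√T = 0.963062 − 0.175554 = 0.787508
e^{−rT} = e^{−0.0372·0.4181} = 0.984567
N(−d₁) = 0.167758,  N(−d₂) = 0.215492
Put price V = K·e^{−rT}·N(−d₂) − S·N(−d₁) = 41.818033 − 37.962022 = 3.856011
φ(d₁) = (1/√(2π))·e^{−d₁²/2} = 0.250905
Θ = −S·φ(d₁)·σ/(2√T) + r·K·e^{−rT}·N(−d₂) = −11.919932 + 1.555631 = -10.364301

price = 3.856011
Θ = -10.364301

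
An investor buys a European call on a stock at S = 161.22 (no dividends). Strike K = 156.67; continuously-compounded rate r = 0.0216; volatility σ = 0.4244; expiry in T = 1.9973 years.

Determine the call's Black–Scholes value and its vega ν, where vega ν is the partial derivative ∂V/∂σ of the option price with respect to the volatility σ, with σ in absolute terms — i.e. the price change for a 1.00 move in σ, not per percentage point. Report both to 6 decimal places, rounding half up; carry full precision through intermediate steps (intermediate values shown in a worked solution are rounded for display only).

σ√T = 0.4244·√1.9973 = 0.599787
d₁ = (ln(S/K) + (r+σ²/2)T) / (σ√T) = (ln(161.22/156.67) + (0.0216+0.4244²/2)·1.9973) / 0.599787 = (0.028628 + 0.223014) / 0.599787 = 0.419552
d₂ = d₁ − σ√T = 0.419552 − 0.599787 = -0.180235
e^{−rT} = e^{−0.0216·1.9973} = 0.957776
N(d₁) = 0.662594,  N(d₂) = 0.428484
Call price V = S·N(d₁) − K·e^{−rT}·N(d₂) = 106.823370 − 64.296080 = 42.527290
φ(d₁) = (1/√(2π))·e^{−d₁²/2} = 0.365331
ν = S·φ(d₁)·√T = 83.239114

price = 42.527290
ν = 83.239114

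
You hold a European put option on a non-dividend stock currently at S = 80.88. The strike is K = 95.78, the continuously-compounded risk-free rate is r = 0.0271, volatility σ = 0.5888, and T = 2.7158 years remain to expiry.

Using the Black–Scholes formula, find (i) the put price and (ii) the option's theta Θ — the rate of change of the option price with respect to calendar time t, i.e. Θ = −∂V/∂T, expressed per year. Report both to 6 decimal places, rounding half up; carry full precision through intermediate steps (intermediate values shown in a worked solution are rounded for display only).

price = 35.825170
Θ = -3.611996

σ√T = 0.5888·√2.7158 = 0.970324
d₁ = (ln(S/K) + (r+σ²/2)T) / (σ√T) = (ln(80.88/95.78) + (0.0271+0.5888²/2)·2.7158) / 0.970324 = (-0.169087 + 0.544362) / 0.970324 = 0.386752
d₂ = d₁ − σ√T = 0.386752 − 0.970324 = -0.583571
e^{−rT} = e^{−0.0271·2.7158} = 0.929045
N(−d₁) = 0.349470,  N(−d₂) = 0.720246
Put price V = K·e^{−rT}·N(−d₂) − S·N(−d₁) = 64.090285 − 28.265116 = 35.825170
φ(d₁) = (1/√(2π))·e^{−d₁²/2} = 0.370194
Θ = −S·φ(d₁)·σ/(2√T) + r·K·e^{−rT}·N(−d₂) = −5.348842 + 1.736847 = -3.611996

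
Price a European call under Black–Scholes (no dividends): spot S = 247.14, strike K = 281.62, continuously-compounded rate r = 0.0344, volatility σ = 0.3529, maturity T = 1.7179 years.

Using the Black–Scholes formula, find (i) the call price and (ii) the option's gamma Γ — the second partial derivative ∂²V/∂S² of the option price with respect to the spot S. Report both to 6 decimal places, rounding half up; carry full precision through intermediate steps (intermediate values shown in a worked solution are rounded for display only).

price = 38.265132
Γ = 0.003480

σ√T = 0.3529·√1.7179 = 0.462541
d₁ = (ln(S/K) + (r+σ²/2)T) / (σ√T) = (ln(247.14/281.62) + (0.0344+0.3529²/2)·1.7179) / 0.462541 = (-0.130604 + 0.166068) / 0.462541 = 0.076673
d₂ = d₁ − σ√T = 0.076673 − 0.462541 = -0.385869
e^{−rT} = e^{−0.0344·1.7179} = 0.942616
N(d₁) = 0.530558,  N(d₂) = 0.349797
Call price V = S·N(d₁) − K·e^{−rT}·N(d₂) = 131.122127 − 92.856995 = 38.265132
φ(d₁) = (1/√(2π))·e^{−d₁²/2} = 0.397771
Γ = φ(d₁) / (S·σ·√T) = 0.003480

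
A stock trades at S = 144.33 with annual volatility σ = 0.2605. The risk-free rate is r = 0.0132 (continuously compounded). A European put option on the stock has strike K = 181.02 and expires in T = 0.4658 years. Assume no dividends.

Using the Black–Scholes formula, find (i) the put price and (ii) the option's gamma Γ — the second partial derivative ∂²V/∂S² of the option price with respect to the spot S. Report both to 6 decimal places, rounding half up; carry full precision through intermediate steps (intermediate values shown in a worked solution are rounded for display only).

price = 37.058017
Γ = 0.008021

σ√T = 0.2605·√0.4658 = 0.177790
d₁ = (ln(S/K) + (r+σ²/2)T) / (σ√T) = (ln(144.33/181.02) + (0.0132+0.2605²/2)·0.4658) / 0.177790 = (-0.226505 + 0.021953) / 0.177790 = -1.150525
d₂ = d₁ − σ√T = -1.150525 − 0.177790 = -1.328315
e^{−rT} = e^{−0.0132·0.4658} = 0.993870
N(−d₁) = 0.875036,  N(−d₂) = 0.907963
Put price V = K·e^{−rT}·N(−d₂) − S·N(−d₁) = 163.351994 − 126.293977 = 37.058017
φ(d₁) = (1/√(2π))·e^{−d₁²/2} = 0.205812
Γ = φ(d₁) / (S·σ·√T) = 0.008021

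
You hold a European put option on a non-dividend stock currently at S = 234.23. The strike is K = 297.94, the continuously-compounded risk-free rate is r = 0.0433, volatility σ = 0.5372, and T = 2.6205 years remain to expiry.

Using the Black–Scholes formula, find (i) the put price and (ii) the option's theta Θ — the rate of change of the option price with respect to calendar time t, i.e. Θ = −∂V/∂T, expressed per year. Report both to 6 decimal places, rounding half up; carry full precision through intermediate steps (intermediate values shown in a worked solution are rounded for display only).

σ√T = 0.5372·√2.6205 = 0.869617
d₁ = (ln(S/K) + (r+σ²/2)T) / (σ√T) = (ln(234.23/297.94) + (0.0433+0.5372²/2)·2.6205) / 0.869617 = (-0.240589 + 0.491585) / 0.869617 = 0.288628
d₂ = d₁ − σ√T = 0.288628 − 0.869617 = -0.580989
e^{−rT} = e^{−0.0433·2.6205} = 0.892733
N(−d₁) = 0.386433,  N(−d₂) = 0.719376
Put price V = K·e^{−rT}·N(−d₂) − S·N(−d₁) = 191.340281 − 90.514190 = 100.826091
φ(d₁) = (1/√(2π))·e^{−d₁²/2} = 0.382666
Θ = −S·φ(d₁)·σ/(2√T) + r·K·e^{−rT}·N(−d₂) = −14.872254 + 8.285034 = -6.587220

price = 100.826091
Θ = -6.587220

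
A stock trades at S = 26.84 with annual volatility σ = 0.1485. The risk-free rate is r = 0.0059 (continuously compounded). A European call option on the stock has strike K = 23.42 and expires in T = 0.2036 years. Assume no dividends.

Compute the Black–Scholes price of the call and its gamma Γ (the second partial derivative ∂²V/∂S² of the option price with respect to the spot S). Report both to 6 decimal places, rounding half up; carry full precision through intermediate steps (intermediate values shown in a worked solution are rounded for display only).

price = 3.460495
Γ = 0.025204

σ√T = 0.1485·√0.2036 = 0.067006
d₁ = (ln(S/K) + (r+σ²/2)T) / (σ√T) = (ln(26.84/23.42) + (0.0059+0.1485²/2)·0.2036) / 0.067006 = (0.136303 + 0.003446) / 0.067006 = 2.085613
d₂ = d₁ − σ√T = 2.085613 − 0.067006 = 2.018607
e^{−rT} = e^{−0.0059·0.2036} = 0.998799
N(d₁) = 0.981493,  N(d₂) = 0.978236
Call price V = S·N(d₁) − K·e^{−rT}·N(d₂) = 26.343276 − 22.882782 = 3.460495
φ(d₁) = (1/√(2π))·e^{−d₁²/2} = 0.045328
Γ = φ(d₁) / (S·σ·√T) = 0.025204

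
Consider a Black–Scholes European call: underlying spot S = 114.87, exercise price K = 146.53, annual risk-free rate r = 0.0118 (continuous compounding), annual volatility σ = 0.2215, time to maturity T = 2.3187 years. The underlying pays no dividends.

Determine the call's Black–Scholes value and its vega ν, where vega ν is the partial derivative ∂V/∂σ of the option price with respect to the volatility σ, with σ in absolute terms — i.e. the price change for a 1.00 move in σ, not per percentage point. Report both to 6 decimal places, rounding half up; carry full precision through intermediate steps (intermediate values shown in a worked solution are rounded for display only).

σ√T = 0.2215·√2.3187 = 0.337284
d₁ = (ln(S/K) + (r+σ²/2)T) / (σ√T) = (ln(114.87/146.53) + (0.0118+0.2215²/2)·2.3187) / 0.337284 = (-0.243429 + 0.084241) / 0.337284 = -0.471970
d₂ = d₁ − σ√T = -0.471970 − 0.337284 = -0.809255
e^{−rT} = e^{−0.0118·2.3187} = 0.973010
N(d₁) = 0.318474,  N(d₂) = 0.209184
Call price V = S·N(d₁) − K·e^{−rT}·N(d₂) = 36.583105 − 29.824501 = 6.758604
φ(d₁) = (1/√(2π))·e^{−d₁²/2} = 0.356894
ν = S·φ(d₁)·√T = 62.426374

price = 6.758604
ν = 62.426374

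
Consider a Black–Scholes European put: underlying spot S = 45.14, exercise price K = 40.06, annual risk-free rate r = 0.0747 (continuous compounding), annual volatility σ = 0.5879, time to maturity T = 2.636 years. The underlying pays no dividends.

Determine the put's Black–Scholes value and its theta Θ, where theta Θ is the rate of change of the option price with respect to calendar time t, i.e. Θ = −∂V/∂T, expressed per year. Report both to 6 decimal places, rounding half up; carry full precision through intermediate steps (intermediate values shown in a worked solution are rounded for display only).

price = 8.907056
Θ = -0.979846

σ√T = 0.5879·√2.636 = 0.954501
d₁ = (ln(S/K) + (r+σ²/2)T) / (σ√T) = (ln(45.14/40.06) + (0.0747+0.5879²/2)·2.636) / 0.954501 = (0.119390 + 0.652445) / 0.954501 = 0.808627
d₂ = d₁ − σ√T = 0.808627 − 0.954501 = -0.145873
e^{−rT} = e^{−0.0747·2.636} = 0.821265
N(−d₁) = 0.209365,  N(−d₂) = 0.557989
Put price V = K·e^{−rT}·N(−d₂) − S·N(−d₁) = 18.357781 − 9.450725 = 8.907056
φ(d₁) = (1/√(2π))·e^{−d₁²/2} = 0.287688
Θ = −S·φ(d₁)·σ/(2√T) + r·K·e^{−rT}·N(−d₂) = −2.351173 + 1.371326 = -0.979846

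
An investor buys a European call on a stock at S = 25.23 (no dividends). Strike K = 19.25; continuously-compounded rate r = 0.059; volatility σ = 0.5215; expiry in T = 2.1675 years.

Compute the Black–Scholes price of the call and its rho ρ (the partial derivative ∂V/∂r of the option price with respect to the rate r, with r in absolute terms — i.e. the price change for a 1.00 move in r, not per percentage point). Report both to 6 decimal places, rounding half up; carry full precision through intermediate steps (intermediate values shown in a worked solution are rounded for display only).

σ√T = 0.5215·√2.1675 = 0.767775
d₁ = (ln(S/K) + (r+σ²/2)T) / (σ√T) = (ln(25.23/19.25) + (0.059+0.5215²/2)·2.1675) / 0.767775 = (0.270523 + 0.422622) / 0.767775 = 0.902796
d₂ = d₁ − σ√T = 0.902796 − 0.767775 = 0.135022
e^{−rT} = e^{−0.059·2.1675} = 0.879957
N(d₁) = 0.816683,  N(d₂) = 0.553703
Call price V = S·N(d₁) − K·e^{−rT}·N(d₂) = 20.604912 − 9.379261 = 11.225651
ρ = K·T·e^{−rT}·N(d₂) = 20.329547

price = 11.225651
ρ = 20.329547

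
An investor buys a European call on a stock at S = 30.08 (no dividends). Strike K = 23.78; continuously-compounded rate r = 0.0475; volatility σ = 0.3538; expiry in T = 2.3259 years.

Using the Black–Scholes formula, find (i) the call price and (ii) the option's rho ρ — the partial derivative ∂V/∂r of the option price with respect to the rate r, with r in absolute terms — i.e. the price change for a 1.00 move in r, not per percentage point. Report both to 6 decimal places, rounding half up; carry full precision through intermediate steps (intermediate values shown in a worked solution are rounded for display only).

price = 10.900716
ρ = 31.918804

σ√T = 0.3538·√2.3259 = 0.539577
d₁ = (ln(S/K) + (r+σ²/2)T) / (σ√T) = (ln(30.08/23.78) + (0.0475+0.3538²/2)·2.3259) / 0.539577 = (0.235016 + 0.256052) / 0.539577 = 0.910097
d₂ = d₁ − σ√T = 0.910097 − 0.539577 = 0.370520
e^{−rT} = e^{−0.0475·2.3259} = 0.895404
N(d₁) = 0.818614,  N(d₂) = 0.644503
Call price V = S·N(d₁) − K·e^{−rT}·N(d₂) = 24.623921 − 13.723205 = 10.900716
ρ = K·T·e^{−rT}·N(d₂) = 31.918804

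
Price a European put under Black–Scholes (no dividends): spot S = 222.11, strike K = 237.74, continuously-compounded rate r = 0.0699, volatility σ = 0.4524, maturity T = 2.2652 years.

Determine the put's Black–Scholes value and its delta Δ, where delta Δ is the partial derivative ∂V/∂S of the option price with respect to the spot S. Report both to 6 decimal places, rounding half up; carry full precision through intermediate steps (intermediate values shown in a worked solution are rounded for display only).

price = 47.517516
Δ = -0.318066

σ√T = 0.4524·√2.2652 = 0.680888
d₁ = (ln(S/K) + (r+σ²/2)T) / (σ√T) = (ln(222.11/237.74) + (0.0699+0.4524²/2)·2.2652) / 0.680888 = (-0.068005 + 0.390142) / 0.680888 = 0.473113
d₂ = d₁ − σ√T = 0.473113 − 0.680888 = -0.207775
e^{−rT} = e^{−0.0699·2.2652} = 0.853562
N(−d₁) = 0.318066,  N(−d₂) = 0.582298
Put price V = K·e^{−rT}·N(−d₂) − S·N(−d₁) = 118.163226 − 70.645710 = 47.517516
Δ = −N(−d₁) = -0.318066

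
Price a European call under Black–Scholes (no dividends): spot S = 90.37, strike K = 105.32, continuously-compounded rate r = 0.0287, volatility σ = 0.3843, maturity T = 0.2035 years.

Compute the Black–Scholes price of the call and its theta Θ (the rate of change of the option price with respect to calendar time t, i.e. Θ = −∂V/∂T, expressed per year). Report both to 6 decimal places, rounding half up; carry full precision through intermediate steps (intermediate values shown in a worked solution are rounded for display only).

σ√T = 0.3843·√0.2035 = 0.173361
d₁ = (ln(S/K) + (r+σ²/2)T) / (σ√T) = (ln(90.37/105.32) + (0.0287+0.3843²/2)·0.2035) / 0.173361 = (-0.153091 + 0.020868) / 0.173361 = -0.762704
d₂ = d₁ − σ√T = -0.762704 − 0.173361 = -0.936065
e^{−rT} = e^{−0.0287·0.2035} = 0.994177
N(d₁) = 0.222820,  N(d₂) = 0.174620
Call price V = S·N(d₁) − K·e^{−rT}·N(d₂) = 20.136250 − 18.283862 = 1.852388
φ(d₁) = (1/√(2π))·e^{−d₁²/2} = 0.298258
Θ = −S·φ(d₁)·σ/(2√T) − r·K·e^{−rT}·N(d₂) = −11.480857 − 0.524747 = -12.005604

price = 1.852388
Θ = -12.005604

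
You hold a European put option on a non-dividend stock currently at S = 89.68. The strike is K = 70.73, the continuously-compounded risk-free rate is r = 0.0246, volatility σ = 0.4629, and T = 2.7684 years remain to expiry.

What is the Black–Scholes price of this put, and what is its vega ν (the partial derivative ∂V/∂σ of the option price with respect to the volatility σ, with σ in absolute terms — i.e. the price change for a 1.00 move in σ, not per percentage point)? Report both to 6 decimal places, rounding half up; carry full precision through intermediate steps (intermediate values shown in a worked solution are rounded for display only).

price = 13.255426
ν = 43.855360

σ√T = 0.4629·√2.7684 = 0.770197
d₁ = (ln(S/K) + (r+σ²/2)T) / (σ√T) = (ln(89.68/70.73) + (0.0246+0.4629²/2)·2.7684) / 0.770197 = (0.237378 + 0.364704) / 0.770197 = 0.781725
d₂ = d₁ − σ√T = 0.781725 − 0.770197 = 0.011528
e^{−rT} = e^{−0.0246·2.7684} = 0.934165
N(−d₁) = 0.217188,  N(−d₂) = 0.495401
Put price V = K·e^{−rT}·N(−d₂) − S·N(−d₁) = 32.732852 − 19.477427 = 13.255426
φ(d₁) = (1/√(2π))·e^{−d₁²/2} = 0.293909
ν = S·φ(d₁)·√T = 43.855360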